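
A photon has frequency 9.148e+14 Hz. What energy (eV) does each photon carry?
3.7833 eV

Using E = hf:

E = hf = (6.626×10⁻³⁴ J·s)(9.148e+14 Hz)
E = 3.7833 eV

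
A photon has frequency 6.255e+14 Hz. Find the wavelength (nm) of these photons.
479.28 nm

Using the wave equation: c = fλ

Solving for wavelength:
λ = c/f = (3×10⁸ m/s) / (6.255e+14 Hz)
λ = 479.28 nm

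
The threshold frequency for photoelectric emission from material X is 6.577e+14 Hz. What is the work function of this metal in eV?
2.72 eV

At the threshold frequency, photon energy equals work function:
φ = hf₀

Calculating:
φ = (6.626×10⁻³⁴ J·s)(6.577e+14 Hz)
φ = 2.72 eV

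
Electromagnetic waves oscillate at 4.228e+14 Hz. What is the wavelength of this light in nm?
709.06 nm

Using the wave equation: c = fλ

Solving for wavelength:
λ = c/f = (3×10⁸ m/s) / (4.228e+14 Hz)
λ = 709.06 nm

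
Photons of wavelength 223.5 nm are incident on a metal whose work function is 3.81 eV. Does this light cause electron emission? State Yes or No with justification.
Yes

For photoemission, the photon energy must exceed the work function.

Photon energy: E = hc/λ = 5.5474 eV
Work function: φ = 3.81 eV

Since E_photon (5.5474 eV) > φ (3.81 eV), photoemission WILL occur.
The threshold wavelength is λ₀ = hc/φ = 325.4 nm.
Since 223.5 nm < 325.4 nm, the light has sufficient energy.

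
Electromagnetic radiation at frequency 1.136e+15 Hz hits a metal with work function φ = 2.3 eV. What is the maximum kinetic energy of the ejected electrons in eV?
2.3981 eV

Using Einstein's photoelectric equation: KE_max = hf - φ

First, calculate the photon energy:
E_photon = hf = (6.626×10⁻³⁴ J·s)(1.136e+15 Hz)
E_photon = 4.6981 eV

Then, the maximum kinetic energy:
KE_max = E_photon - φ = 4.6981 eV - 2.3 eV = 2.3981 eV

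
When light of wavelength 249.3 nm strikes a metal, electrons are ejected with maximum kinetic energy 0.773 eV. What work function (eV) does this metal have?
4.20 eV

From Einstein's photoelectric equation: KE_max = hf - φ = hc/λ - φ

Rearranging for φ:
φ = hc/λ - KE_max

Calculate photon energy:
E_photon = hc/λ = 4.9733 eV

Therefore:
φ = 4.9733 - 0.773 = 4.20 eV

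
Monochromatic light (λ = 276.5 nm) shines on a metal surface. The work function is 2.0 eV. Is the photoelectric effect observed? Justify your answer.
Yes

For photoemission, the photon energy must exceed the work function.

Photon energy: E = hc/λ = 4.4841 eV
Work function: φ = 2.0 eV

Since E_photon (4.4841 eV) > φ (2.0 eV), photoemission WILL occur.
The threshold wavelength is λ₀ = hc/φ = 619.9 nm.
Since 276.5 nm < 619.9 nm, the light has sufficient energy.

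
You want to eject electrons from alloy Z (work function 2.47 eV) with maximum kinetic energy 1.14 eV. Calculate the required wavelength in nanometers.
343.45 nm

From Einstein's equation: KE_max = hc/λ - φ

Rearranging for λ:
hc/λ = KE_max + φ
λ = hc/(KE_max + φ)

Required photon energy:
E_photon = KE_max + φ = 1.14 + 2.47 = 3.61 eV

Required wavelength:
λ = hc/E_photon = (6.626×10⁻³⁴)(3×10⁸) / (3.61 × 1.602×10⁻¹⁹)
λ = 343.45 nm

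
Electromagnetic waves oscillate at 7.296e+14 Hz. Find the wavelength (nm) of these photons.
410.90 nm

Using the wave equation: c = fλ

Solving for wavelength:
λ = c/f = (3×10⁸ m/s) / (7.296e+14 Hz)
λ = 410.90 nm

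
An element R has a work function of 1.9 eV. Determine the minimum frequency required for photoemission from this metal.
4.5942e+14 Hz

The threshold frequency is when the photon energy equals the work function:
hf₀ = φ

Solving for f₀:
f₀ = φ/h = (1.9 eV × 1.602×10⁻¹⁹ J/eV) / (6.626×10⁻³⁴ J·s)
f₀ = 4.5942e+14 Hz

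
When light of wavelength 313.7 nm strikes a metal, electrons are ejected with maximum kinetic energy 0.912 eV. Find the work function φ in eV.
3.04 eV

From Einstein's photoelectric equation: KE_max = hf - φ = hc/λ - φ

Rearranging for φ:
φ = hc/λ - KE_max

Calculate photon energy:
E_photon = hc/λ = 3.9523 eV

Therefore:
φ = 3.9523 - 0.912 = 3.04 eV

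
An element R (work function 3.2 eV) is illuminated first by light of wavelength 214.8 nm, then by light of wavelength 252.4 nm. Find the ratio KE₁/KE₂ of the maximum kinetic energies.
1.5022

Using Einstein's equation: KE_max = hc/λ - φ

For λ₁ = 214.8 nm:
E₁ = hc/λ₁ = 5.7721 eV
KE₁ = E₁ - φ = 5.7721 - 3.2 = 2.5721 eV

For λ₂ = 252.4 nm:
E₂ = hc/λ₂ = 4.9122 eV
KE₂ = E₂ - φ = 4.9122 - 3.2 = 1.7122 eV

Ratio: KE₁/KE₂ = 2.5721/1.7122 = 1.5022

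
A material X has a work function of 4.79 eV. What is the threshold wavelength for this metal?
258.84 nm

The threshold wavelength is when the photon energy equals the work function:
hc/λ₀ = φ

Solving for λ₀:
λ₀ = hc/φ = (6.626×10⁻³⁴ J·s)(3×10⁸ m/s) / (4.79 eV × 1.602×10⁻¹⁹ J/eV)
λ₀ = 258.84 nm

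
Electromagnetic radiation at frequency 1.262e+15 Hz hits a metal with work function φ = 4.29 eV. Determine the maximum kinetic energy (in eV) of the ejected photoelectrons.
0.9292 eV

Using Einstein's photoelectric equation: KE_max = hf - φ

First, calculate the photon energy:
E_photon = hf = (6.626×10⁻³⁴ J·s)(1.262e+15 Hz)
E_photon = 5.2192 eV

Then, the maximum kinetic energy:
KE_max = E_photon - φ = 5.2192 eV - 4.29 eV = 0.9292 eV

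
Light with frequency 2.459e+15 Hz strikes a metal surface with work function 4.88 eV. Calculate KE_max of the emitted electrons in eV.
5.2896 eV

Using Einstein's photoelectric equation: KE_max = hf - φ

First, calculate the photon energy:
E_photon = hf = (6.626×10⁻³⁴ J·s)(2.459e+15 Hz)
E_photon = 10.1696 eV

Then, the maximum kinetic energy:
KE_max = E_photon - φ = 10.1696 eV - 4.88 eV = 5.2896 eV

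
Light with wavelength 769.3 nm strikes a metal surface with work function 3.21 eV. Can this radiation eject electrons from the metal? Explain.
No

For photoemission, the photon energy must exceed the work function.

Photon energy: E = hc/λ = 1.6116 eV
Work function: φ = 3.21 eV

Since E_photon (1.6116 eV) < φ (3.21 eV), photoemission will NOT occur.
The threshold wavelength is λ₀ = hc/φ = 386.2 nm.
Since 769.3 nm > 386.2 nm, the photons lack sufficient energy.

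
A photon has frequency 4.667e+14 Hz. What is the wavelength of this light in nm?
642.37 nm

Using the wave equation: c = fλ

Solving for wavelength:
λ = c/f = (3×10⁸ m/s) / (4.667e+14 Hz)
λ = 642.37 nm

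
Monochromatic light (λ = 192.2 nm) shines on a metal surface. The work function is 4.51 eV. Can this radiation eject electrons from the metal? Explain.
Yes

For photoemission, the photon energy must exceed the work function.

Photon energy: E = hc/λ = 6.4508 eV
Work function: φ = 4.51 eV

Since E_photon (6.4508 eV) > φ (4.51 eV), photoemission WILL occur.
The threshold wavelength is λ₀ = hc/φ = 274.9 nm.
Since 192.2 nm < 274.9 nm, the light has sufficient energy.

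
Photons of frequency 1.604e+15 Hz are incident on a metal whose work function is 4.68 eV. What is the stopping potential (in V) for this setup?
1.9536 V

The stopping potential V_s satisfies: eV_s = KE_max

First, find KE_max using Einstein's equation:
E_photon = hf = (6.626×10⁻³⁴ J·s)(1.604e+15 Hz) = 6.6336 eV
KE_max = E_photon - φ = 6.6336 - 4.68 = 1.9536 eV

Since eV_s = KE_max:
V_s = KE_max/e = 1.9536 V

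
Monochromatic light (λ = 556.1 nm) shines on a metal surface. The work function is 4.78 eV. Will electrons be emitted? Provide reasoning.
No

For photoemission, the photon energy must exceed the work function.

Photon energy: E = hc/λ = 2.2295 eV
Work function: φ = 4.78 eV

Since E_photon (2.2295 eV) < φ (4.78 eV), photoemission will NOT occur.
The threshold wavelength is λ₀ = hc/φ = 259.4 nm.
Since 556.1 nm > 259.4 nm, the photons lack sufficient energy.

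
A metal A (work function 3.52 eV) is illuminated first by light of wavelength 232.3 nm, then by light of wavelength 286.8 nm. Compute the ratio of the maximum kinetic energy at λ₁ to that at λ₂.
2.2630

Using Einstein's equation: KE_max = hc/λ - φ

For λ₁ = 232.3 nm:
E₁ = hc/λ₁ = 5.3372 eV
KE₁ = E₁ - φ = 5.3372 - 3.52 = 1.8172 eV

For λ₂ = 286.8 nm:
E₂ = hc/λ₂ = 4.3230 eV
KE₂ = E₂ - φ = 4.3230 - 3.52 = 0.8030 eV

Ratio: KE₁/KE₂ = 1.8172/0.8030 = 2.2630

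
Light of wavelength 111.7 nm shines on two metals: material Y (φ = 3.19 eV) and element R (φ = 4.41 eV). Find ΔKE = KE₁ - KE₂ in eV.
1.2200 eV

Using KE_max = hc/λ - φ for each metal:

Photon energy: E = hc/λ = 11.0997 eV

For material Y (φ₁ = 3.19 eV):
KE₁ = E - φ₁ = 11.0997 - 3.19 = 7.9097 eV

For element R (φ₂ = 4.41 eV):
KE₂ = E - φ₂ = 11.0997 - 4.41 = 6.6897 eV

Difference:
ΔKE = KE₁ - KE₂ = 7.9097 - 6.6897 = 1.2200 eV

Note: The difference equals the difference in work functions: 4.41 - 3.19 = 1.22 eV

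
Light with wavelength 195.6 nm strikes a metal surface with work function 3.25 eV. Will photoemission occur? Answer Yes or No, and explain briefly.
Yes

For photoemission, the photon energy must exceed the work function.

Photon energy: E = hc/λ = 6.3387 eV
Work function: φ = 3.25 eV

Since E_photon (6.3387 eV) > φ (3.25 eV), photoemission WILL occur.
The threshold wavelength is λ₀ = hc/φ = 381.5 nm.
Since 195.6 nm < 381.5 nm, the light has sufficient energy.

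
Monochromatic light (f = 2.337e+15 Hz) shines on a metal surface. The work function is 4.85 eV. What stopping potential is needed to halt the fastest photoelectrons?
4.8151 V

The stopping potential V_s satisfies: eV_s = KE_max

First, find KE_max using Einstein's equation:
E_photon = hf = (6.626×10⁻³⁴ J·s)(2.337e+15 Hz) = 9.6651 eV
KE_max = E_photon - φ = 9.6651 - 4.85 = 4.8151 eV

Since eV_s = KE_max:
V_s = KE_max/e = 4.8151 V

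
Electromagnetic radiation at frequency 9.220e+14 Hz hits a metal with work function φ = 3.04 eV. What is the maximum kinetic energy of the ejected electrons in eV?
0.7731 eV

Using Einstein's photoelectric equation: KE_max = hf - φ

First, calculate the photon energy:
E_photon = hf = (6.626×10⁻³⁴ J·s)(9.220e+14 Hz)
E_photon = 3.8131 eV

Then, the maximum kinetic energy:
KE_max = E_photon - φ = 3.8131 eV - 3.04 eV = 0.7731 eV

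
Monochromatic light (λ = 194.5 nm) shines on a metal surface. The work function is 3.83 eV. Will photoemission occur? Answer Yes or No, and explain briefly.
Yes

For photoemission, the photon energy must exceed the work function.

Photon energy: E = hc/λ = 6.3745 eV
Work function: φ = 3.83 eV

Since E_photon (6.3745 eV) > φ (3.83 eV), photoemission WILL occur.
The threshold wavelength is λ₀ = hc/φ = 323.7 nm.
Since 194.5 nm < 323.7 nm, the light has sufficient energy.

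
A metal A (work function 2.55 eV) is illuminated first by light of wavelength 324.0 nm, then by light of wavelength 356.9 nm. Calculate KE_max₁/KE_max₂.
1.3818

Using Einstein's equation: KE_max = hc/λ - φ

For λ₁ = 324.0 nm:
E₁ = hc/λ₁ = 3.8267 eV
KE₁ = E₁ - φ = 3.8267 - 2.55 = 1.2767 eV

For λ₂ = 356.9 nm:
E₂ = hc/λ₂ = 3.4739 eV
KE₂ = E₂ - φ = 3.4739 - 2.55 = 0.9239 eV

Ratio: KE₁/KE₂ = 1.2767/0.9239 = 1.3818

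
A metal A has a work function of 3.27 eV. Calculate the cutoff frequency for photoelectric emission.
7.9068e+14 Hz

The threshold frequency is when the photon energy equals the work function:
hf₀ = φ

Solving for f₀:
f₀ = φ/h = (3.27 eV × 1.602×10⁻¹⁹ J/eV) / (6.626×10⁻³⁴ J·s)
f₀ = 7.9068e+14 Hz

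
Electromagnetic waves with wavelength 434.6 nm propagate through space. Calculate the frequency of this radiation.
6.8981e+14 Hz

Using the wave equation: c = fλ

Solving for frequency:
f = c/λ = (3×10⁸ m/s) / (434.6×10⁻⁹ m)
f = 6.8981e+14 Hz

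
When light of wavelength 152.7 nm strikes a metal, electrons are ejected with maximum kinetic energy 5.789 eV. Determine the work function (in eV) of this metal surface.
2.33 eV

From Einstein's photoelectric equation: KE_max = hf - φ = hc/λ - φ

Rearranging for φ:
φ = hc/λ - KE_max

Calculate photon energy:
E_photon = hc/λ = 8.1195 eV

Therefore:
φ = 8.1195 - 5.789 = 2.33 eV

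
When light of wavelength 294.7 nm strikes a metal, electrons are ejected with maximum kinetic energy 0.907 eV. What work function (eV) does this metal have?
3.30 eV

From Einstein's photoelectric equation: KE_max = hf - φ = hc/λ - φ

Rearranging for φ:
φ = hc/λ - KE_max

Calculate photon energy:
E_photon = hc/λ = 4.2071 eV

Therefore:
φ = 4.2071 - 0.907 = 3.30 eV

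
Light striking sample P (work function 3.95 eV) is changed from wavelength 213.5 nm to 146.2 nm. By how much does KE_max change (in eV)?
2.6732 eV

Using Einstein's equation: KE_max = hc/λ - φ

For λ₁ = 213.5 nm:
KE₁ = hc/λ₁ - φ = 5.8072 - 3.95 = 1.8572 eV

For λ₂ = 146.2 nm:
KE₂ = hc/λ₂ - φ = 8.4805 - 3.95 = 4.5305 eV

Change in KE:
ΔKE = KE₂ - KE₁ = 4.5305 - 1.8572 = 2.6732 eV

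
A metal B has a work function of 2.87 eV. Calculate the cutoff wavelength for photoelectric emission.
432.00 nm

The threshold wavelength is when the photon energy equals the work function:
hc/λ₀ = φ

Solving for λ₀:
λ₀ = hc/φ = (6.626×10⁻³⁴ J·s)(3×10⁸ m/s) / (2.87 eV × 1.602×10⁻¹⁹ J/eV)
λ₀ = 432.00 nm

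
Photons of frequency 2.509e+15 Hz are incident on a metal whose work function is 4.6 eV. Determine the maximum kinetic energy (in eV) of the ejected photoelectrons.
5.7764 eV

Using Einstein's photoelectric equation: KE_max = hf - φ

First, calculate the photon energy:
E_photon = hf = (6.626×10⁻³⁴ J·s)(2.509e+15 Hz)
E_photon = 10.3764 eV

Then, the maximum kinetic energy:
KE_max = E_photon - φ = 10.3764 eV - 4.6 eV = 5.7764 eV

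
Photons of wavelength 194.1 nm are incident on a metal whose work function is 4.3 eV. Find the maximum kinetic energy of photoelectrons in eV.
2.0876 eV

Using Einstein's photoelectric equation: KE_max = hf - φ = hc/λ - φ

First, calculate the photon energy:
E_photon = hc/λ = (6.626×10⁻³⁴ J·s)(3×10⁸ m/s) / (194.1×10⁻⁹ m)
E_photon = 6.3876 eV

Then, the maximum kinetic energy:
KE_max = E_photon - φ = 6.3876 eV - 4.3 eV = 2.0876 eV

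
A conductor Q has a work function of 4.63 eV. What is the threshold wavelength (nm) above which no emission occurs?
267.78 nm

The threshold wavelength is when the photon energy equals the work function:
hc/λ₀ = φ

Solving for λ₀:
λ₀ = hc/φ = (6.626×10⁻³⁴ J·s)(3×10⁸ m/s) / (4.63 eV × 1.602×10⁻¹⁹ J/eV)
λ₀ = 267.78 nm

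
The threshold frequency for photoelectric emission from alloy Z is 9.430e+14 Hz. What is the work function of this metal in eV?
3.90 eV

At the threshold frequency, photon energy equals work function:
φ = hf₀

Calculating:
φ = (6.626×10⁻³⁴ J·s)(9.430e+14 Hz)
φ = 3.90 eV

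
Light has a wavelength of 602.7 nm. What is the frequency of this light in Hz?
4.9742e+14 Hz

Using the wave equation: c = fλ

Solving for frequency:
f = c/λ = (3×10⁸ m/s) / (602.7×10⁻⁹ m)
f = 4.9742e+14 Hz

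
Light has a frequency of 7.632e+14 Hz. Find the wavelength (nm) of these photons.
392.81 nm

Using the wave equation: c = fλ

Solving for wavelength:
λ = c/f = (3×10⁸ m/s) / (7.632e+14 Hz)
λ = 392.81 nm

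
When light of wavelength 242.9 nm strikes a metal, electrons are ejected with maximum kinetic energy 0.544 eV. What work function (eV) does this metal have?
4.56 eV

From Einstein's photoelectric equation: KE_max = hf - φ = hc/λ - φ

Rearranging for φ:
φ = hc/λ - KE_max

Calculate photon energy:
E_photon = hc/λ = 5.1043 eV

Therefore:
φ = 5.1043 - 0.544 = 4.56 eV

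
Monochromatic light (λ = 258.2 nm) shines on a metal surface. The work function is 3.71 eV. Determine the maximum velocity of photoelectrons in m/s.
6.1974e+05 m/s

First, find the maximum kinetic energy:
E_photon = hc/λ = 4.8019 eV
KE_max = E_photon - φ = 4.8019 - 3.71 = 1.0919 eV

Convert to Joules: KE_max = 1.0919 × 1.602×10⁻¹⁹ J = 1.7494e-19 J

Then use KE = ½mv² to find velocity:
v = √(2·KE/m) = √(2 × 1.7494e-19 J / 9.109e-31 kg)
v = 6.1974e+05 m/s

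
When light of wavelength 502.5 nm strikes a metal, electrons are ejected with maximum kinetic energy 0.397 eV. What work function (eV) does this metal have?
2.07 eV

From Einstein's photoelectric equation: KE_max = hf - φ = hc/λ - φ

Rearranging for φ:
φ = hc/λ - KE_max

Calculate photon energy:
E_photon = hc/λ = 2.4673 eV

Therefore:
φ = 2.4673 - 0.397 = 2.07 eV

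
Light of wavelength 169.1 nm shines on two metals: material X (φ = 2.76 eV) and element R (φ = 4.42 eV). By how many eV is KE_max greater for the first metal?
1.6600 eV

Using KE_max = hc/λ - φ for each metal:

Photon energy: E = hc/λ = 7.3320 eV

For material X (φ₁ = 2.76 eV):
KE₁ = E - φ₁ = 7.3320 - 2.76 = 4.5720 eV

For element R (φ₂ = 4.42 eV):
KE₂ = E - φ₂ = 7.3320 - 4.42 = 2.9120 eV

Difference:
ΔKE = KE₁ - KE₂ = 4.5720 - 2.9120 = 1.6600 eV

Note: The difference equals the difference in work functions: 4.42 - 2.76 = 1.66 eV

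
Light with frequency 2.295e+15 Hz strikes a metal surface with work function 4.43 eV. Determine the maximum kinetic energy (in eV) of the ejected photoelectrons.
5.0614 eV

Using Einstein's photoelectric equation: KE_max = hf - φ

First, calculate the photon energy:
E_photon = hf = (6.626×10⁻³⁴ J·s)(2.295e+15 Hz)
E_photon = 9.4914 eV

Then, the maximum kinetic energy:
KE_max = E_photon - φ = 9.4914 eV - 4.43 eV = 5.0614 eV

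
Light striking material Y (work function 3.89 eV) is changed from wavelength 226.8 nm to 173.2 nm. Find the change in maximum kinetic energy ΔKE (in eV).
1.6918 eV

Using Einstein's equation: KE_max = hc/λ - φ

For λ₁ = 226.8 nm:
KE₁ = hc/λ₁ - φ = 5.4667 - 3.89 = 1.5767 eV

For λ₂ = 173.2 nm:
KE₂ = hc/λ₂ - φ = 7.1584 - 3.89 = 3.2684 eV

Change in KE:
ΔKE = KE₂ - KE₁ = 3.2684 - 1.5767 = 1.6918 eV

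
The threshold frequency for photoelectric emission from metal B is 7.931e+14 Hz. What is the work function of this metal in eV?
3.28 eV

At the threshold frequency, photon energy equals work function:
φ = hf₀

Calculating:
φ = (6.626×10⁻³⁴ J·s)(7.931e+14 Hz)
φ = 3.28 eV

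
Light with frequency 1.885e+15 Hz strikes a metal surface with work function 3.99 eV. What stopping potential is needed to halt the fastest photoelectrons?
3.8057 V

The stopping potential V_s satisfies: eV_s = KE_max

First, find KE_max using Einstein's equation:
E_photon = hf = (6.626×10⁻³⁴ J·s)(1.885e+15 Hz) = 7.7957 eV
KE_max = E_photon - φ = 7.7957 - 3.99 = 3.8057 eV

Since eV_s = KE_max:
V_s = KE_max/e = 3.8057 V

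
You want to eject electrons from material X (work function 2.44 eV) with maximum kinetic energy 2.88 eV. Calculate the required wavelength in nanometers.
233.05 nm

From Einstein's equation: KE_max = hc/λ - φ

Rearranging for λ:
hc/λ = KE_max + φ
λ = hc/(KE_max + φ)

Required photon energy:
E_photon = KE_max + φ = 2.88 + 2.44 = 5.32 eV

Required wavelength:
λ = hc/E_photon = (6.626×10⁻³⁴)(3×10⁸) / (5.32 × 1.602×10⁻¹⁹)
λ = 233.05 nm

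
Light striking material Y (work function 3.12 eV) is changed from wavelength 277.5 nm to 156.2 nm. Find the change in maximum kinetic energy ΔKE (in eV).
3.4696 eV

Using Einstein's equation: KE_max = hc/λ - φ

For λ₁ = 277.5 nm:
KE₁ = hc/λ₁ - φ = 4.4679 - 3.12 = 1.3479 eV

For λ₂ = 156.2 nm:
KE₂ = hc/λ₂ - φ = 7.9375 - 3.12 = 4.8175 eV

Change in KE:
ΔKE = KE₂ - KE₁ = 4.8175 - 1.3479 = 3.4696 eV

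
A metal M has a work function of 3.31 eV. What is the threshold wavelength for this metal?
374.57 nm

The threshold wavelength is when the photon energy equals the work function:
hc/λ₀ = φ

Solving for λ₀:
λ₀ = hc/φ = (6.626×10⁻³⁴ J·s)(3×10⁸ m/s) / (3.31 eV × 1.602×10⁻¹⁹ J/eV)
λ₀ = 374.57 nm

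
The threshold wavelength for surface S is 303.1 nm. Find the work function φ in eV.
4.09 eV

At the threshold wavelength, photon energy equals work function:
φ = hc/λ₀

Calculating:
φ = (6.626×10⁻³⁴ J·s)(3×10⁸ m/s) / (303.1×10⁻⁹ m)
φ = 4.09 eV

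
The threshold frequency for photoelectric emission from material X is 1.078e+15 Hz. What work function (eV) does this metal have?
4.46 eV

At the threshold frequency, photon energy equals work function:
φ = hf₀

Calculating:
φ = (6.626×10⁻³⁴ J·s)(1.078e+15 Hz)
φ = 4.46 eV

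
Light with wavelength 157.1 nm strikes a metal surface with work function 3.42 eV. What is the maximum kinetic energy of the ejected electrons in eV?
4.4721 eV

Using Einstein's photoelectric equation: KE_max = hf - φ = hc/λ - φ

First, calculate the photon energy:
E_photon = hc/λ = (6.626×10⁻³⁴ J·s)(3×10⁸ m/s) / (157.1×10⁻⁹ m)
E_photon = 7.8921 eV

Then, the maximum kinetic energy:
KE_max = E_photon - φ = 7.8921 eV - 3.42 eV = 4.4721 eV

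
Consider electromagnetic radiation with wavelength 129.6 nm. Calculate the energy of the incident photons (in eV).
9.5667 eV

Using E = hf = hc/λ:

E = hc/λ = (6.626×10⁻³⁴ J·s)(3×10⁸ m/s) / (129.6×10⁻⁹ m)
E = 9.5667 eV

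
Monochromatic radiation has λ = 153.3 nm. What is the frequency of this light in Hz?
1.9556e+15 Hz

Using the wave equation: c = fλ

Solving for frequency:
f = c/λ = (3×10⁸ m/s) / (153.3×10⁻⁹ m)
f = 1.9556e+15 Hz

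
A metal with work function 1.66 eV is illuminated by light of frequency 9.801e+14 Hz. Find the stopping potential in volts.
2.3934 V

The stopping potential V_s satisfies: eV_s = KE_max

First, find KE_max using Einstein's equation:
E_photon = hf = (6.626×10⁻³⁴ J·s)(9.801e+14 Hz) = 4.0534 eV
KE_max = E_photon - φ = 4.0534 - 1.66 = 2.3934 eV

Since eV_s = KE_max:
V_s = KE_max/e = 2.3934 V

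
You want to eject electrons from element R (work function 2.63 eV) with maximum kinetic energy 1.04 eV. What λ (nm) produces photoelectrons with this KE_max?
337.83 nm

From Einstein's equation: KE_max = hc/λ - φ

Rearranging for λ:
hc/λ = KE_max + φ
λ = hc/(KE_max + φ)

Required photon energy:
E_photon = KE_max + φ = 1.04 + 2.63 = 3.67 eV

Required wavelength:
λ = hc/E_photon = (6.626×10⁻³⁴)(3×10⁸) / (3.67 × 1.602×10⁻¹⁹)
λ = 337.83 nm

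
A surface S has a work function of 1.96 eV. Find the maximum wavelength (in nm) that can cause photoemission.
632.57 nm

The threshold wavelength is when the photon energy equals the work function:
hc/λ₀ = φ

Solving for λ₀:
λ₀ = hc/φ = (6.626×10⁻³⁴ J·s)(3×10⁸ m/s) / (1.96 eV × 1.602×10⁻¹⁹ J/eV)
λ₀ = 632.57 nm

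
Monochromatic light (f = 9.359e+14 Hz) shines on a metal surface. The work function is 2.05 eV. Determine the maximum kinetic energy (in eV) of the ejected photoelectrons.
1.8206 eV

Using Einstein's photoelectric equation: KE_max = hf - φ

First, calculate the photon energy:
E_photon = hf = (6.626×10⁻³⁴ J·s)(9.359e+14 Hz)
E_photon = 3.8706 eV

Then, the maximum kinetic energy:
KE_max = E_photon - φ = 3.8706 eV - 2.05 eV = 1.8206 eV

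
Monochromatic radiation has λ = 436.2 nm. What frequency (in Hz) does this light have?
6.8728e+14 Hz

Using the wave equation: c = fλ

Solving for frequency:
f = c/λ = (3×10⁸ m/s) / (436.2×10⁻⁹ m)
f = 6.8728e+14 Hz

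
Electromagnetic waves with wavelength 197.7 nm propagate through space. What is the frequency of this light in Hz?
1.5164e+15 Hz

Using the wave equation: c = fλ

Solving for frequency:
f = c/λ = (3×10⁸ m/s) / (197.7×10⁻⁹ m)
f = 1.5164e+15 Hz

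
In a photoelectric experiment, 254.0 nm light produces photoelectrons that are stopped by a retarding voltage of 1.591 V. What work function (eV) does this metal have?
3.29 eV

The stopping potential gives the maximum kinetic energy: KE_max = eV_s = 1.591 eV

From Einstein's photoelectric equation: KE_max = hc/λ - φ
Rearranging: φ = hc/λ - KE_max

Calculate photon energy:
E_photon = hc/λ = (6.626×10⁻³⁴ J·s)(3×10⁸ m/s) / (254.0×10⁻⁹ m) = 4.8813 eV

Therefore:
φ = 4.8813 - 1.591 = 3.29 eV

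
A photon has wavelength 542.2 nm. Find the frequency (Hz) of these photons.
5.5292e+14 Hz

Using the wave equation: c = fλ

Solving for frequency:
f = c/λ = (3×10⁸ m/s) / (542.2×10⁻⁹ m)
f = 5.5292e+14 Hz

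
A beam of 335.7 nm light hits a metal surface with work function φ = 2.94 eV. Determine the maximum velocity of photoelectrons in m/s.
5.1477e+05 m/s

First, find the maximum kinetic energy:
E_photon = hc/λ = 3.6933 eV
KE_max = E_photon - φ = 3.6933 - 2.94 = 0.7533 eV

Convert to Joules: KE_max = 0.7533 × 1.602×10⁻¹⁹ J = 1.2069e-19 J

Then use KE = ½mv² to find velocity:
v = √(2·KE/m) = √(2 × 1.2069e-19 J / 9.109e-31 kg)
v = 5.1477e+05 m/s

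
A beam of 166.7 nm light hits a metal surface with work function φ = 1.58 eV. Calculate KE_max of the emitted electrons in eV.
5.8576 eV

Using Einstein's photoelectric equation: KE_max = hf - φ = hc/λ - φ

First, calculate the photon energy:
E_photon = hc/λ = (6.626×10⁻³⁴ J·s)(3×10⁸ m/s) / (166.7×10⁻⁹ m)
E_photon = 7.4376 eV

Then, the maximum kinetic energy:
KE_max = E_photon - φ = 7.4376 eV - 1.58 eV = 5.8576 eV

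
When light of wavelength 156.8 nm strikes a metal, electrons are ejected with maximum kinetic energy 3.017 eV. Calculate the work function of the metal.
4.89 eV

From Einstein's photoelectric equation: KE_max = hf - φ = hc/λ - φ

Rearranging for φ:
φ = hc/λ - KE_max

Calculate photon energy:
E_photon = hc/λ = 7.9072 eV

Therefore:
φ = 7.9072 - 3.017 = 4.89 eV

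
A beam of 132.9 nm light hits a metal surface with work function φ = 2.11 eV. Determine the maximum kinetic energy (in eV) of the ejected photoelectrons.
7.2191 eV

Using Einstein's photoelectric equation: KE_max = hf - φ = hc/λ - φ

First, calculate the photon energy:
E_photon = hc/λ = (6.626×10⁻³⁴ J·s)(3×10⁸ m/s) / (132.9×10⁻⁹ m)
E_photon = 9.3291 eV

Then, the maximum kinetic energy:
KE_max = E_photon - φ = 9.3291 eV - 2.11 eV = 7.2191 eV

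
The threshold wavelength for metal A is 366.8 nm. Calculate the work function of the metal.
3.38 eV

At the threshold wavelength, photon energy equals work function:
φ = hc/λ₀

Calculating:
φ = (6.626×10⁻³⁴ J·s)(3×10⁸ m/s) / (366.8×10⁻⁹ m)
φ = 3.38 eV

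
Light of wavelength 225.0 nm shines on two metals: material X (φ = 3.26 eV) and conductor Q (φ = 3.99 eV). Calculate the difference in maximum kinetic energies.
0.7300 eV

Using KE_max = hc/λ - φ for each metal:

Photon energy: E = hc/λ = 5.5104 eV

For material X (φ₁ = 3.26 eV):
KE₁ = E - φ₁ = 5.5104 - 3.26 = 2.2504 eV

For conductor Q (φ₂ = 3.99 eV):
KE₂ = E - φ₂ = 5.5104 - 3.99 = 1.5204 eV

Difference:
ΔKE = KE₁ - KE₂ = 2.2504 - 1.5204 = 0.7300 eV

Note: The difference equals the difference in work functions: 3.99 - 3.26 = 0.73 eV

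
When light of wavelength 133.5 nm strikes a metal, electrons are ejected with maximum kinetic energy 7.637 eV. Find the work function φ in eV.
1.65 eV

From Einstein's photoelectric equation: KE_max = hf - φ = hc/λ - φ

Rearranging for φ:
φ = hc/λ - KE_max

Calculate photon energy:
E_photon = hc/λ = 9.2872 eV

Therefore:
φ = 9.2872 - 7.637 = 1.65 eV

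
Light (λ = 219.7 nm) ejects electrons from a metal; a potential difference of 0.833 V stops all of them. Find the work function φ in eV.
4.81 eV

The stopping potential gives the maximum kinetic energy: KE_max = eV_s = 0.833 eV

From Einstein's photoelectric equation: KE_max = hc/λ - φ
Rearranging: φ = hc/λ - KE_max

Calculate photon energy:
E_photon = hc/λ = (6.626×10⁻³⁴ J·s)(3×10⁸ m/s) / (219.7×10⁻⁹ m) = 5.6433 eV

Therefore:
φ = 5.6433 - 0.833 = 4.81 eV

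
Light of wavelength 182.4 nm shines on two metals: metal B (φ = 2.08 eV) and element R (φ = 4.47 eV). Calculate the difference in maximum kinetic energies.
2.3900 eV

Using KE_max = hc/λ - φ for each metal:

Photon energy: E = hc/λ = 6.7974 eV

For metal B (φ₁ = 2.08 eV):
KE₁ = E - φ₁ = 6.7974 - 2.08 = 4.7174 eV

For element R (φ₂ = 4.47 eV):
KE₂ = E - φ₂ = 6.7974 - 4.47 = 2.3274 eV

Difference:
ΔKE = KE₁ - KE₂ = 4.7174 - 2.3274 = 2.3900 eV

Note: The difference equals the difference in work functions: 4.47 - 2.08 = 2.39 eV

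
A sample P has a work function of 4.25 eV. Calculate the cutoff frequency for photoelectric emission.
1.0276e+15 Hz

The threshold frequency is when the photon energy equals the work function:
hf₀ = φ

Solving for f₀:
f₀ = φ/h = (4.25 eV × 1.602×10⁻¹⁹ J/eV) / (6.626×10⁻³⁴ J·s)
f₀ = 1.0276e+15 Hz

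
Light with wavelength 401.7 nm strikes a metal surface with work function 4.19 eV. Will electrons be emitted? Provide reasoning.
No

For photoemission, the photon energy must exceed the work function.

Photon energy: E = hc/λ = 3.0865 eV
Work function: φ = 4.19 eV

Since E_photon (3.0865 eV) < φ (4.19 eV), photoemission will NOT occur.
The threshold wavelength is λ₀ = hc/φ = 295.9 nm.
Since 401.7 nm > 295.9 nm, the photons lack sufficient energy.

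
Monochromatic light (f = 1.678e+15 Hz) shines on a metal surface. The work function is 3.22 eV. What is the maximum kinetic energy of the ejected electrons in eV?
3.7197 eV

Using Einstein's photoelectric equation: KE_max = hf - φ

First, calculate the photon energy:
E_photon = hf = (6.626×10⁻³⁴ J·s)(1.678e+15 Hz)
E_photon = 6.9397 eV

Then, the maximum kinetic energy:
KE_max = E_photon - φ = 6.9397 eV - 3.22 eV = 3.7197 eV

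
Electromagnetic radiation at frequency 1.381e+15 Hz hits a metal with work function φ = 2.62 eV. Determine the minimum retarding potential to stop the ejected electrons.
3.0914 V

The stopping potential V_s satisfies: eV_s = KE_max

First, find KE_max using Einstein's equation:
E_photon = hf = (6.626×10⁻³⁴ J·s)(1.381e+15 Hz) = 5.7114 eV
KE_max = E_photon - φ = 5.7114 - 2.62 = 3.0914 eV

Since eV_s = KE_max:
V_s = KE_max/e = 3.0914 V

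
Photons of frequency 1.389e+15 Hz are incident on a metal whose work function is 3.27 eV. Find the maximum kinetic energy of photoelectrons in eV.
2.4744 eV

Using Einstein's photoelectric equation: KE_max = hf - φ

First, calculate the photon energy:
E_photon = hf = (6.626×10⁻³⁴ J·s)(1.389e+15 Hz)
E_photon = 5.7444 eV

Then, the maximum kinetic energy:
KE_max = E_photon - φ = 5.7444 eV - 3.27 eV = 2.4744 eV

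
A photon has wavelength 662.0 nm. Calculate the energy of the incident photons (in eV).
1.8729 eV

Using E = hf = hc/λ:

E = hc/λ = (6.626×10⁻³⁴ J·s)(3×10⁸ m/s) / (662.0×10⁻⁹ m)
E = 1.8729 eV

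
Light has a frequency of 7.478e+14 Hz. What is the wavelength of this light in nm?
400.90 nm

Using the wave equation: c = fλ

Solving for wavelength:
λ = c/f = (3×10⁸ m/s) / (7.478e+14 Hz)
λ = 400.90 nm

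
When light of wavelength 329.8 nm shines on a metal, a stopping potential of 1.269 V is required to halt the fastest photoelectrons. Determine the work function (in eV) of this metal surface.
2.49 eV

The stopping potential gives the maximum kinetic energy: KE_max = eV_s = 1.269 eV

From Einstein's photoelectric equation: KE_max = hc/λ - φ
Rearranging: φ = hc/λ - KE_max

Calculate photon energy:
E_photon = hc/λ = (6.626×10⁻³⁴ J·s)(3×10⁸ m/s) / (329.8×10⁻⁹ m) = 3.7594 eV

Therefore:
φ = 3.7594 - 1.269 = 2.49 eV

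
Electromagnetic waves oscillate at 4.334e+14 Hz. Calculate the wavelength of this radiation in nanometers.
691.72 nm

Using the wave equation: c = fλ

Solving for wavelength:
λ = c/f = (3×10⁸ m/s) / (4.334e+14 Hz)
λ = 691.72 nm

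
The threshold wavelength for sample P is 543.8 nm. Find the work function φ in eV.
2.28 eV

At the threshold wavelength, photon energy equals work function:
φ = hc/λ₀

Calculating:
φ = (6.626×10⁻³⁴ J·s)(3×10⁸ m/s) / (543.8×10⁻⁹ m)
φ = 2.28 eV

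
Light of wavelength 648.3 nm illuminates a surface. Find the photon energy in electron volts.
1.9125 eV

Using E = hf = hc/λ:

E = hc/λ = (6.626×10⁻³⁴ J·s)(3×10⁸ m/s) / (648.3×10⁻⁹ m)
E = 1.9125 eV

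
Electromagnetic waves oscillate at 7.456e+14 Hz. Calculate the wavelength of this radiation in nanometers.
402.08 nm

Using the wave equation: c = fλ

Solving for wavelength:
λ = c/f = (3×10⁸ m/s) / (7.456e+14 Hz)
λ = 402.08 nm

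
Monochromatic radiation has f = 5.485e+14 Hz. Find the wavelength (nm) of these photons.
546.57 nm

Using the wave equation: c = fλ

Solving for wavelength:
λ = c/f = (3×10⁸ m/s) / (5.485e+14 Hz)
λ = 546.57 nm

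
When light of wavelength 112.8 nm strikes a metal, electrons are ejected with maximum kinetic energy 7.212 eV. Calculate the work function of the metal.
3.78 eV

From Einstein's photoelectric equation: KE_max = hf - φ = hc/λ - φ

Rearranging for φ:
φ = hc/λ - KE_max

Calculate photon energy:
E_photon = hc/λ = 10.9915 eV

Therefore:
φ = 10.9915 - 7.212 = 3.78 eV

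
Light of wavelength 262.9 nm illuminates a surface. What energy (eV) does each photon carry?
4.7160 eV

Using E = hf = hc/λ:

E = hc/λ = (6.626×10⁻³⁴ J·s)(3×10⁸ m/s) / (262.9×10⁻⁹ m)
E = 4.7160 eV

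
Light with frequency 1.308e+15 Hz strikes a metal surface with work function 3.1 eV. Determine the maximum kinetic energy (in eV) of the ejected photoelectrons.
2.3095 eV

Using Einstein's photoelectric equation: KE_max = hf - φ

First, calculate the photon energy:
E_photon = hf = (6.626×10⁻³⁴ J·s)(1.308e+15 Hz)
E_photon = 5.4095 eV

Then, the maximum kinetic energy:
KE_max = E_photon - φ = 5.4095 eV - 3.1 eV = 2.3095 eV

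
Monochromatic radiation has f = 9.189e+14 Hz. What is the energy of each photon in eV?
3.8003 eV

Using E = hf:

E = hf = (6.626×10⁻³⁴ J·s)(9.189e+14 Hz)
E = 3.8003 eV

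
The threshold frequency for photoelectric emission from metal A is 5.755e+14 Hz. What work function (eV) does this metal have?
2.38 eV

At the threshold frequency, photon energy equals work function:
φ = hf₀

Calculating:
φ = (6.626×10⁻³⁴ J·s)(5.755e+14 Hz)
φ = 2.38 eV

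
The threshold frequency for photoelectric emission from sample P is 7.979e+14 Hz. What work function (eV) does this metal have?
3.30 eV

At the threshold frequency, photon energy equals work function:
φ = hf₀

Calculating:
φ = (6.626×10⁻³⁴ J·s)(7.979e+14 Hz)
φ = 3.30 eV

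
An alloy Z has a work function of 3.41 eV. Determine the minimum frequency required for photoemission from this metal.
8.2453e+14 Hz

The threshold frequency is when the photon energy equals the work function:
hf₀ = φ

Solving for f₀:
f₀ = φ/h = (3.41 eV × 1.602×10⁻¹⁹ J/eV) / (6.626×10⁻³⁴ J·s)
f₀ = 8.2453e+14 Hz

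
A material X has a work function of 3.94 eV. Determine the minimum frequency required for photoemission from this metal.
9.5269e+14 Hz

The threshold frequency is when the photon energy equals the work function:
hf₀ = φ

Solving for f₀:
f₀ = φ/h = (3.94 eV × 1.602×10⁻¹⁹ J/eV) / (6.626×10⁻³⁴ J·s)
f₀ = 9.5269e+14 Hz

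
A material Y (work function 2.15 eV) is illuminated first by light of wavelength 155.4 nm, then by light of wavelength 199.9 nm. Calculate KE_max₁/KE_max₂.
1.4383

Using Einstein's equation: KE_max = hc/λ - φ

For λ₁ = 155.4 nm:
E₁ = hc/λ₁ = 7.9784 eV
KE₁ = E₁ - φ = 7.9784 - 2.15 = 5.8284 eV

For λ₂ = 199.9 nm:
E₂ = hc/λ₂ = 6.2023 eV
KE₂ = E₂ - φ = 6.2023 - 2.15 = 4.0523 eV

Ratio: KE₁/KE₂ = 5.8284/4.0523 = 1.4383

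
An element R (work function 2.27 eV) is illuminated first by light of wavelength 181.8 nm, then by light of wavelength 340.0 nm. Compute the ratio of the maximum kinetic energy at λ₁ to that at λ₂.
3.3051

Using Einstein's equation: KE_max = hc/λ - φ

For λ₁ = 181.8 nm:
E₁ = hc/λ₁ = 6.8198 eV
KE₁ = E₁ - φ = 6.8198 - 2.27 = 4.5498 eV

For λ₂ = 340.0 nm:
E₂ = hc/λ₂ = 3.6466 eV
KE₂ = E₂ - φ = 3.6466 - 2.27 = 1.3766 eV

Ratio: KE₁/KE₂ = 4.5498/1.3766 = 3.3051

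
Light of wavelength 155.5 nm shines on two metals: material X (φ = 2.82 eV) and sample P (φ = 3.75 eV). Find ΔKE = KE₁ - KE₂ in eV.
0.9300 eV

Using KE_max = hc/λ - φ for each metal:

Photon energy: E = hc/λ = 7.9733 eV

For material X (φ₁ = 2.82 eV):
KE₁ = E - φ₁ = 7.9733 - 2.82 = 5.1533 eV

For sample P (φ₂ = 3.75 eV):
KE₂ = E - φ₂ = 7.9733 - 3.75 = 4.2233 eV

Difference:
ΔKE = KE₁ - KE₂ = 5.1533 - 4.2233 = 0.9300 eV

Note: The difference equals the difference in work functions: 3.75 - 2.82 = 0.93 eV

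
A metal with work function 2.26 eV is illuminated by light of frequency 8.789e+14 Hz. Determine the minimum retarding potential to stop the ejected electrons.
1.3748 V

The stopping potential V_s satisfies: eV_s = KE_max

First, find KE_max using Einstein's equation:
E_photon = hf = (6.626×10⁻³⁴ J·s)(8.789e+14 Hz) = 3.6348 eV
KE_max = E_photon - φ = 3.6348 - 2.26 = 1.3748 eV

Since eV_s = KE_max:
V_s = KE_max/e = 1.3748 V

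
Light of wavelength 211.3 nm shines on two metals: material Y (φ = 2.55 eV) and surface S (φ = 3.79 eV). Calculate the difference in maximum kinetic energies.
1.2400 eV

Using KE_max = hc/λ - φ for each metal:

Photon energy: E = hc/λ = 5.8677 eV

For material Y (φ₁ = 2.55 eV):
KE₁ = E - φ₁ = 5.8677 - 2.55 = 3.3177 eV

For surface S (φ₂ = 3.79 eV):
KE₂ = E - φ₂ = 5.8677 - 3.79 = 2.0777 eV

Difference:
ΔKE = KE₁ - KE₂ = 3.3177 - 2.0777 = 1.2400 eV

Note: The difference equals the difference in work functions: 3.79 - 2.55 = 1.24 eV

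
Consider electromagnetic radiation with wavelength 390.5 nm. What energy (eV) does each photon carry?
3.1750 eV

Using E = hf = hc/λ:

E = hc/λ = (6.626×10⁻³⁴ J·s)(3×10⁸ m/s) / (390.5×10⁻⁹ m)
E = 3.1750 eV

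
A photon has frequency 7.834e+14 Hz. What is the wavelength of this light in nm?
382.68 nm

Using the wave equation: c = fλ

Solving for wavelength:
λ = c/f = (3×10⁸ m/s) / (7.834e+14 Hz)
λ = 382.68 nm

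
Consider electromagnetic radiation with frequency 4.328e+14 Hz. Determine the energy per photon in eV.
1.7899 eV

Using E = hf:

E = hf = (6.626×10⁻³⁴ J·s)(4.328e+14 Hz)
E = 1.7899 eV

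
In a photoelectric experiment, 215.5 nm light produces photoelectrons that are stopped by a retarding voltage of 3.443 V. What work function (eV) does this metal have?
2.31 eV

The stopping potential gives the maximum kinetic energy: KE_max = eV_s = 3.443 eV

From Einstein's photoelectric equation: KE_max = hc/λ - φ
Rearranging: φ = hc/λ - KE_max

Calculate photon energy:
E_photon = hc/λ = (6.626×10⁻³⁴ J·s)(3×10⁸ m/s) / (215.5×10⁻⁹ m) = 5.7533 eV

Therefore:
φ = 5.7533 - 3.443 = 2.31 eV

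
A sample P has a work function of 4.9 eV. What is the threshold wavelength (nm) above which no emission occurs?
253.03 nm

The threshold wavelength is when the photon energy equals the work function:
hc/λ₀ = φ

Solving for λ₀:
λ₀ = hc/φ = (6.626×10⁻³⁴ J·s)(3×10⁸ m/s) / (4.9 eV × 1.602×10⁻¹⁹ J/eV)
λ₀ = 253.03 nm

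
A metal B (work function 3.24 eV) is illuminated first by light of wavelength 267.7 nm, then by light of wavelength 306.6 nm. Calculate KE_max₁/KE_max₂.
1.7310

Using Einstein's equation: KE_max = hc/λ - φ

For λ₁ = 267.7 nm:
E₁ = hc/λ₁ = 4.6315 eV
KE₁ = E₁ - φ = 4.6315 - 3.24 = 1.3915 eV

For λ₂ = 306.6 nm:
E₂ = hc/λ₂ = 4.0438 eV
KE₂ = E₂ - φ = 4.0438 - 3.24 = 0.8038 eV

Ratio: KE₁/KE₂ = 1.3915/0.8038 = 1.7310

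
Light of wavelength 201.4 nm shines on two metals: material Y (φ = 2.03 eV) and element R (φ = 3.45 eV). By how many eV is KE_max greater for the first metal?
1.4200 eV

Using KE_max = hc/λ - φ for each metal:

Photon energy: E = hc/λ = 6.1561 eV

For material Y (φ₁ = 2.03 eV):
KE₁ = E - φ₁ = 6.1561 - 2.03 = 4.1261 eV

For element R (φ₂ = 3.45 eV):
KE₂ = E - φ₂ = 6.1561 - 3.45 = 2.7061 eV

Difference:
ΔKE = KE₁ - KE₂ = 4.1261 - 2.7061 = 1.4200 eV

Note: The difference equals the difference in work functions: 3.45 - 2.03 = 1.42 eV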